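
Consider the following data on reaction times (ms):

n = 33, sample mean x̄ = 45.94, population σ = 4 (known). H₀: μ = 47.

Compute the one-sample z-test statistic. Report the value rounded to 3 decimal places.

test statistic = -1.522

SE = σ/√n = 4/√33 = 0.6963
z = (x̄−μ₀)/SE = (45.94−47)/0.6963 = -1.5223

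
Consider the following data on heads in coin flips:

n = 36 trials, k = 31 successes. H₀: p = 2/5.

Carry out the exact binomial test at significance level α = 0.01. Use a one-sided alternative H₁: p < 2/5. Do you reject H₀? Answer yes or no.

reject H₀: no

Exact binomial: n=36, k=31, p₀=2/5=0.4000
P(X≤31) from Σ C(n,i)·p₀^i·(1−p₀)^(n−i)
p-value (one-sided, H₁ less) = 1.00000
At α=0.01: p ≥ α → fail to reject H₀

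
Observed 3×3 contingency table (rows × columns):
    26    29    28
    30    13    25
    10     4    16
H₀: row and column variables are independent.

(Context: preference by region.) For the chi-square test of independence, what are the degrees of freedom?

df = (r−1)(c−1) = (3−1)·(3−1) = 4

degrees of freedom = 4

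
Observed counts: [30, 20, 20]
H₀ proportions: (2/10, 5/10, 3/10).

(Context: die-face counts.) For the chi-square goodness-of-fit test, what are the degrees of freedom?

degrees of freedom = 2

df = k − 1 = 3 − 1 = 2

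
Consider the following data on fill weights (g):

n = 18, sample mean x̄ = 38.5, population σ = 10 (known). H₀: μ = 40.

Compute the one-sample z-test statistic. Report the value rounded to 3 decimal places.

SE = σ/√n = 10/√18 = 2.3570
z = (x̄−μ₀)/SE = (38.5−40)/2.3570 = -0.6364

test statistic = -0.636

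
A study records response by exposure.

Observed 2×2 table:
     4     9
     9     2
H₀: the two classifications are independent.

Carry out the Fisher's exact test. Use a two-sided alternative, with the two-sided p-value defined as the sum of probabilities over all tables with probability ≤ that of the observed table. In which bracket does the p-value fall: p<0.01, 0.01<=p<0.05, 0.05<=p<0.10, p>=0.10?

p-value bracket: 0.01<=p<0.05

Margins: r₁=13, r₂=11, c₁=13, c₂=11, n=24
p_obs = C(13,4)·C(11,9)/C(24,13); sum pmf over tables with pmf ≤ p_obs
p-value (two-sided) = 0.01882
→ bracket: 0.01<=p<0.05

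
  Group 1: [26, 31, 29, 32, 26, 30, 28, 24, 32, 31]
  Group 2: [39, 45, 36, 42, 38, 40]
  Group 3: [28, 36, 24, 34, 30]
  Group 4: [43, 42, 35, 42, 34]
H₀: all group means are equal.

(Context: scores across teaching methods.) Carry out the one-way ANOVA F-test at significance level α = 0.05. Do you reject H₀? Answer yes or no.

Group means [28.90, 40.00, 30.40, 39.20], grand mean 33.731
SSB = Σnᵢ(x̄ᵢ−x̄)² = 674.215; SSW = ΣΣ(x−x̄ᵢ)² = 286.900
MSB = 674.215/3 = 224.7385; MSW = 286.900/22 = 13.0409
F = MSB/MSW = 17.2333
df = (3, 22)
p-value (upper-tail) = 0.00001
At α=0.05: p < α → reject H₀

reject H₀: yes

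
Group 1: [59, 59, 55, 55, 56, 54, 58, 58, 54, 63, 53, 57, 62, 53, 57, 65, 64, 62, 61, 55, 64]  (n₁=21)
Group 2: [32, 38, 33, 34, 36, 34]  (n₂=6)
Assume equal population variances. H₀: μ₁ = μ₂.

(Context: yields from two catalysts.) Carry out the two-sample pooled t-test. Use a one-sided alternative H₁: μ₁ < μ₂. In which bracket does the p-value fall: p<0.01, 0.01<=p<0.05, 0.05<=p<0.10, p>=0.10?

x̄₁=58.286, s₁=3.888, n₁=21
x̄₂=34.500, s₂=2.168, n₂=6
s_p² = [20·3.888² + 5·2.168²]/25 = 13.0314
SE = √(s_p²·(1/21+1/6)) = 1.6711
t = (58.286−34.500)/1.6711 = 14.2339
df = 25
p-value (one-sided, H₁ less) = 1.00000
→ bracket: p>=0.10

p-value bracket: p>=0.10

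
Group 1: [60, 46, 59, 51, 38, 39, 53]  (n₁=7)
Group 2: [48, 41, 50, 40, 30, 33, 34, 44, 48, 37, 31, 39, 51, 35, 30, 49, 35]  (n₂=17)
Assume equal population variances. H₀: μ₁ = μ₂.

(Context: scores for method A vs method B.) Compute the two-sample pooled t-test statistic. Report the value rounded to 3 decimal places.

x̄₁=49.429, s₁=8.848, n₁=7
x̄₂=39.706, s₂=7.380, n₂=17
s_p² = [6·8.848² + 16·7.380²]/22 = 60.9656
SE = √(s_p²·(1/7+1/17)) = 3.5065
t = (49.429−39.706)/3.5065 = 2.7728
df = 22

test statistic = 2.773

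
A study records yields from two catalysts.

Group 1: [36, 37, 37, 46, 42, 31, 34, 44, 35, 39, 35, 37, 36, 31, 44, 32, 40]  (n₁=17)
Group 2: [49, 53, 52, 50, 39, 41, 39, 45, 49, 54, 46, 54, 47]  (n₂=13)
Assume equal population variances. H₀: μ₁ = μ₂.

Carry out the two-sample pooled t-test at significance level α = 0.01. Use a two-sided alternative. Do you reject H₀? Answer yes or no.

x̄₁=37.412, s₁=4.542, n₁=17
x̄₂=47.538, s₂=5.333, n₂=13
s_p² = [16·4.542² + 12·5.333²]/28 = 23.9767
SE = √(s_p²·(1/17+1/13)) = 1.8041
t = (37.412−47.538)/1.8041 = -5.6132
df = 28
p-value (two-sided) = 0.00001
At α=0.01: p < α → reject H₀

reject H₀: yes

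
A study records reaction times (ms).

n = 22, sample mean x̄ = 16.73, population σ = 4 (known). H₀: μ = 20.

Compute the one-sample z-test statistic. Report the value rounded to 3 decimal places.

SE = σ/√n = 4/√22 = 0.8528
z = (x̄−μ₀)/SE = (16.73−20)/0.8528 = -3.8344

test statistic = -3.834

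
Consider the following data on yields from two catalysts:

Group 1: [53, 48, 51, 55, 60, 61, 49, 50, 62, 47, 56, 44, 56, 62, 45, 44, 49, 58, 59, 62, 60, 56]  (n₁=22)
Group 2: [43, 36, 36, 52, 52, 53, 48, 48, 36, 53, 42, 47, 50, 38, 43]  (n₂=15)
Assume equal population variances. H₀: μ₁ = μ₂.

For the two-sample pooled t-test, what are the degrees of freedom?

df = n₁ + n₂ − 2 = 22 + 15 − 2 = 35

degrees of freedom = 35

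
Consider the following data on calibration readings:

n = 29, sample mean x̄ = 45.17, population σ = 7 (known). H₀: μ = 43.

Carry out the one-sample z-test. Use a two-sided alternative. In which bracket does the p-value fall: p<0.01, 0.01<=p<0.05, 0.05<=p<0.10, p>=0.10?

p-value bracket: 0.05<=p<0.10

SE = σ/√n = 7/√29 = 1.2999
z = (x̄−μ₀)/SE = (45.17−43)/1.2999 = 1.6694
p-value (two-sided) = 0.09504
→ bracket: 0.05<=p<0.10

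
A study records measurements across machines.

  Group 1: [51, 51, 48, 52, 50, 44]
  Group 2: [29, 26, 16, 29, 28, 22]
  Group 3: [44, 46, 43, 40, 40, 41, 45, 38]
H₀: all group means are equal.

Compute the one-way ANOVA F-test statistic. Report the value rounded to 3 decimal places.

test statistic = 69.945

Group means [49.33, 25.00, 42.12], grand mean 39.150
SSB = Σnᵢ(x̄ᵢ−x̄)² = 1894.342; SSW = ΣΣ(x−x̄ᵢ)² = 230.208
MSB = 1894.342/2 = 947.1708; MSW = 230.208/17 = 13.5417
F = MSB/MSW = 69.9449
df = (2, 17)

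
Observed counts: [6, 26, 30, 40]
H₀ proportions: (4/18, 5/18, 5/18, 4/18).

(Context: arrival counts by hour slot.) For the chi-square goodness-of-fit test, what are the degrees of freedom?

degrees of freedom = 3

df = k − 1 = 4 − 1 = 3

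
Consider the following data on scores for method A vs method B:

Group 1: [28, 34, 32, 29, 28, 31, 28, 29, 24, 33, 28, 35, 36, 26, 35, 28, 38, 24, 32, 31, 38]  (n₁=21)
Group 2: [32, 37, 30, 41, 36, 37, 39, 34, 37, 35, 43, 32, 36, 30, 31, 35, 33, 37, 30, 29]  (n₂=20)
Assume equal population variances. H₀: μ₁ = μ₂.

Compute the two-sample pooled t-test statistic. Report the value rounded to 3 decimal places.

test statistic = -3.104

x̄₁=30.810, s₁=4.155, n₁=21
x̄₂=34.700, s₂=3.854, n₂=20
s_p² = [20·4.155² + 19·3.854²]/39 = 16.0882
SE = √(s_p²·(1/21+1/20)) = 1.2532
t = (30.810−34.700)/1.2532 = -3.1044
df = 39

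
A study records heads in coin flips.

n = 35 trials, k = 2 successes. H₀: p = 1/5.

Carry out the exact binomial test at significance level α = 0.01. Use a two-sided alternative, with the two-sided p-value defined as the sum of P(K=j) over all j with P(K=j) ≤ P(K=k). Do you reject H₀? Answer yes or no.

reject H₀: no

Exact binomial: n=35, k=2, p₀=1/5=0.2000
P(X=j) = C(n,j)·p₀^j·(1−p₀)^(n−j); p = Σ P(X=j) over j with P(X=j) ≤ P(X=2)
p-value (two-sided) = 0.03322
At α=0.01: p ≥ α → fail to reject H₀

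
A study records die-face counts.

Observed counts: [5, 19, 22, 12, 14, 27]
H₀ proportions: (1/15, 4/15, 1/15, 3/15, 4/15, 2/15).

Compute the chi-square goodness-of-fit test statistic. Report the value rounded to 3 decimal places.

n = 99; E_i = n·p_i = [6.60, 26.40, 6.60, 19.80, 26.40, 13.20]
χ² = (5−6.60)²/6.60 + (19−26.40)²/26.40 + (22−6.60)²/6.60 + (12−19.80)²/19.80 + (14−26.40)²/26.40 + (27−13.20)²/13.20 = 61.7197
df = 5

test statistic = 61.720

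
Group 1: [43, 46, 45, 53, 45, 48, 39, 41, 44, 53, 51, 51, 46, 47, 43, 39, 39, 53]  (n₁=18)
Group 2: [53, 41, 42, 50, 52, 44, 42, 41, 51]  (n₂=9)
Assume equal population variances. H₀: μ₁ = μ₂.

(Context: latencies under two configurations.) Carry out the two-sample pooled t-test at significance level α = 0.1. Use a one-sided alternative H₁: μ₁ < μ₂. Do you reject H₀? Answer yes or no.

reject H₀: no

x̄₁=45.889, s₁=4.837, n₁=18
x̄₂=46.222, s₂=5.142, n₂=9
s_p² = [17·4.837² + 8·5.142²]/25 = 24.3733
SE = √(s_p²·(1/18+1/9)) = 2.0155
t = (45.889−46.222)/2.0155 = -0.1654
df = 25
p-value (one-sided, H₁ less) = 0.43499
At α=0.1: p ≥ α → fail to reject H₀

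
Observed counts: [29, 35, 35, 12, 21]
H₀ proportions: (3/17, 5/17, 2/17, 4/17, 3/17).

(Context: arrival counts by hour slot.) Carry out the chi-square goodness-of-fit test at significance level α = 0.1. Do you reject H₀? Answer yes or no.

n = 132; E_i = n·p_i = [23.29, 38.82, 15.53, 31.06, 23.29]
χ² = (29−23.29)²/23.29 + (35−38.82)²/38.82 + (35−15.53)²/15.53 + (12−31.06)²/31.06 + (21−23.29)²/23.29 = 38.1073
df = 4
p-value (upper-tail) = 0.00000
At α=0.1: p < α → reject H₀

reject H₀: yes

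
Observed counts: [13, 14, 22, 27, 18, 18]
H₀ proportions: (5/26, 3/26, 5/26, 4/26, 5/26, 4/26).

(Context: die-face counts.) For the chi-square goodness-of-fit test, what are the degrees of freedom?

degrees of freedom = 5

df = k − 1 = 6 − 1 = 5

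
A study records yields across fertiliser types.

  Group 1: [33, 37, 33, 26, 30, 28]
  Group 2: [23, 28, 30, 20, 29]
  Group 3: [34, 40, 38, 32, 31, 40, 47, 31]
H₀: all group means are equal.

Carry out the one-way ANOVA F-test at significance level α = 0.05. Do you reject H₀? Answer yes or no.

Group means [31.17, 26.00, 36.62], grand mean 32.105
SSB = Σnᵢ(x̄ᵢ−x̄)² = 355.081; SSW = ΣΣ(x−x̄ᵢ)² = 376.708
MSB = 355.081/2 = 177.5406; MSW = 376.708/16 = 23.5443
F = MSB/MSW = 7.5407
df = (2, 16)
p-value (upper-tail) = 0.00493
At α=0.05: p < α → reject H₀

reject H₀: yes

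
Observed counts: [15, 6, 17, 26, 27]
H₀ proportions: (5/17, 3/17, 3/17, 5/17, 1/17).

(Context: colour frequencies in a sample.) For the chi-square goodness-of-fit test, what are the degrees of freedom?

df = k − 1 = 5 − 1 = 4

degrees of freedom = 4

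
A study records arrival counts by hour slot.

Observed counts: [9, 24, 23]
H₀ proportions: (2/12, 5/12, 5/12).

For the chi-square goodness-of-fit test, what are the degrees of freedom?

degrees of freedom = 2

df = k − 1 = 3 − 1 = 2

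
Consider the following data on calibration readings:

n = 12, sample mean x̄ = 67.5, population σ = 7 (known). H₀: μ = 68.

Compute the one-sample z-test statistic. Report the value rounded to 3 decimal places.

SE = σ/√n = 7/√12 = 2.0207
z = (x̄−μ₀)/SE = (67.5−68)/2.0207 = -0.2474

test statistic = -0.247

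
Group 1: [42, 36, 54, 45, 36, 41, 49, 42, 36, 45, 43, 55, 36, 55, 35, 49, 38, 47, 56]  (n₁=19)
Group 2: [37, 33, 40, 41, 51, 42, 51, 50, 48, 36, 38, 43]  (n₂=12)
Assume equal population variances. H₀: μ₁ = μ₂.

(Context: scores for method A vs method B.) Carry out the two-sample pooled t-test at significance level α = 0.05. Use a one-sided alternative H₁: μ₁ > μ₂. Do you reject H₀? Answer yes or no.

x̄₁=44.211, s₁=7.216, n₁=19
x̄₂=42.500, s₂=6.201, n₂=12
s_p² = [18·7.216² + 11·6.201²]/29 = 46.9020
SE = √(s_p²·(1/19+1/12)) = 2.5253
t = (44.211−42.500)/2.5253 = 0.6774
df = 29
p-value (one-sided, H₁ greater) = 0.25177
At α=0.05: p ≥ α → fail to reject H₀

reject H₀: no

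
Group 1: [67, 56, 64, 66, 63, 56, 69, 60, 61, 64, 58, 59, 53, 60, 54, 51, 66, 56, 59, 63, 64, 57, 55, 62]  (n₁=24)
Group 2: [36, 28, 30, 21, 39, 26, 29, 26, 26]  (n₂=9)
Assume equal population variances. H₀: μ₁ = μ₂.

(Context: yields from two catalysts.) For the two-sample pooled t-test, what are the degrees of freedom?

df = n₁ + n₂ − 2 = 24 + 9 − 2 = 31

degrees of freedom = 31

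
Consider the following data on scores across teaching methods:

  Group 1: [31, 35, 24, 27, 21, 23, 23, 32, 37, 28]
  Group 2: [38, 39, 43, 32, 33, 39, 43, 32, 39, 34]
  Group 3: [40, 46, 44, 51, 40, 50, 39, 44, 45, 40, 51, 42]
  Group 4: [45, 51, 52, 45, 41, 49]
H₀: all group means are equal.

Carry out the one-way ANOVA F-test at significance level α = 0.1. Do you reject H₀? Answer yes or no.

reject H₀: yes

Group means [28.10, 37.20, 44.33, 47.17], grand mean 38.632
SSB = Σnᵢ(x̄ᵢ−x̄)² = 1956.842; SSW = ΣΣ(x−x̄ᵢ)² = 734.000
MSB = 1956.842/3 = 652.2807; MSW = 734.000/34 = 21.5882
F = MSB/MSW = 30.2146
df = (3, 34)
p-value (upper-tail) = 0.00000
At α=0.1: p < α → reject H₀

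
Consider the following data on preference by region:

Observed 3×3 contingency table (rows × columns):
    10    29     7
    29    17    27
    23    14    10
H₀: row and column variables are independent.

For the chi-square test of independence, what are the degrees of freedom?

df = (r−1)(c−1) = (3−1)·(3−1) = 4

degrees of freedom = 4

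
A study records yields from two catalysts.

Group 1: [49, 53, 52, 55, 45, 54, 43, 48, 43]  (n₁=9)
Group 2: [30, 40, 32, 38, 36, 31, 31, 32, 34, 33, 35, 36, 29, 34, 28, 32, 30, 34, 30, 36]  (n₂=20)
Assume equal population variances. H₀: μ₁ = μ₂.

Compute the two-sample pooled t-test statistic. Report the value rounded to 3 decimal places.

test statistic = 10.930

x̄₁=49.111, s₁=4.676, n₁=9
x̄₂=33.050, s₂=3.137, n₂=20
s_p² = [8·4.676² + 19·3.137²]/27 = 13.4014
SE = √(s_p²·(1/9+1/20)) = 1.4694
t = (49.111−33.050)/1.4694 = 10.9304
df = 27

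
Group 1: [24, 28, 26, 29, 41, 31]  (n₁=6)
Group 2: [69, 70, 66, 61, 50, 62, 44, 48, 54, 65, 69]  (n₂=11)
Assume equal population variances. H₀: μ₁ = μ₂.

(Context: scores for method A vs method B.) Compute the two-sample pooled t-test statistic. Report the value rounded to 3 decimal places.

x̄₁=29.833, s₁=5.981, n₁=6
x̄₂=59.818, s₂=9.293, n₂=11
s_p² = [5·5.981² + 10·9.293²]/15 = 69.4980
SE = √(s_p²·(1/6+1/11)) = 4.2310
t = (29.833−59.818)/4.2310 = -7.0870
df = 15

test statistic = -7.087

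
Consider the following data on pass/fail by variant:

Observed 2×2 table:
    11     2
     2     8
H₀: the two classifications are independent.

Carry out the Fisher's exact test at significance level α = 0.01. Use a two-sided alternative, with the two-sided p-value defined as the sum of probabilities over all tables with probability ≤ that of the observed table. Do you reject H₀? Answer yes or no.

reject H₀: yes

Margins: r₁=13, r₂=10, c₁=13, c₂=10, n=23
p_obs = C(13,11)·C(10,2)/C(23,13); sum pmf over tables with pmf ≤ p_obs
p-value (two-sided) = 0.00343
At α=0.01: p < α → reject H₀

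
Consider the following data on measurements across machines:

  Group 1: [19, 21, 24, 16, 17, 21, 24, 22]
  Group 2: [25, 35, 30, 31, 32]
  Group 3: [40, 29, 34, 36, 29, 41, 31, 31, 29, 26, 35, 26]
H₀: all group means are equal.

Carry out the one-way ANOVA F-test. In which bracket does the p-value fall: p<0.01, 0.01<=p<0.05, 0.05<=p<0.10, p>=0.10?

p-value bracket: p<0.01

Group means [20.50, 30.60, 32.25], grand mean 28.160
SSB = Σnᵢ(x̄ᵢ−x̄)² = 699.910; SSW = ΣΣ(x−x̄ᵢ)² = 389.450
MSB = 699.910/2 = 349.9550; MSW = 389.450/22 = 17.7023
F = MSB/MSW = 19.7689
df = (2, 22)
p-value (upper-tail) = 0.00001
→ bracket: p<0.01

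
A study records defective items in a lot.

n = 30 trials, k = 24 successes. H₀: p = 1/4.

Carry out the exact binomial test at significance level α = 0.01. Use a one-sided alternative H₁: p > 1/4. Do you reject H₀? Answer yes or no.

reject H₀: yes

Exact binomial: n=30, k=24, p₀=1/4=0.2500
P(X≥24) from Σ C(n,i)·p₀^i·(1−p₀)^(n−i)
p-value (one-sided, H₁ greater) = 0.00000
At α=0.01: p < α → reject H₀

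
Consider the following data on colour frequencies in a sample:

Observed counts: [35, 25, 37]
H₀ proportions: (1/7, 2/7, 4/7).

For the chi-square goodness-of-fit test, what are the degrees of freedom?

df = k − 1 = 3 − 1 = 2

degrees of freedom = 2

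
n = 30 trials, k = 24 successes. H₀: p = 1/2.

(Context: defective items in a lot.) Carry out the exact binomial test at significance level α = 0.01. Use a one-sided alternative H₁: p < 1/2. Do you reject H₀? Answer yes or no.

Exact binomial: n=30, k=24, p₀=1/2=0.5000
P(X≤24) from Σ C(n,i)·p₀^i·(1−p₀)^(n−i)
p-value (one-sided, H₁ less) = 0.99984
At α=0.01: p ≥ α → fail to reject H₀

reject H₀: no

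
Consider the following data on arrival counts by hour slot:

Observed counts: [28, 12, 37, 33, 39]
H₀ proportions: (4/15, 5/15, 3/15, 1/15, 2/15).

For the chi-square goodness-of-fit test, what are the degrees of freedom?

df = k − 1 = 5 − 1 = 4

degrees of freedom = 4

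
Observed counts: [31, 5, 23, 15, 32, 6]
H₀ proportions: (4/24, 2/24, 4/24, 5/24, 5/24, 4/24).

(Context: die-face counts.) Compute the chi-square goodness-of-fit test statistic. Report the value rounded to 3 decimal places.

n = 112; E_i = n·p_i = [18.67, 9.33, 18.67, 23.33, 23.33, 18.67]
χ² = (31−18.67)²/18.67 + (5−9.33)²/9.33 + (23−18.67)²/18.67 + (15−23.33)²/23.33 + (32−23.33)²/23.33 + (6−18.67)²/18.67 = 25.9571
df = 5

test statistic = 25.957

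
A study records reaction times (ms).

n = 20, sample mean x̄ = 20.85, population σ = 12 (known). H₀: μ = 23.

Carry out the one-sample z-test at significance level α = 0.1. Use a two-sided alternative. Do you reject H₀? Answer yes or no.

reject H₀: no

SE = σ/√n = 12/√20 = 2.6833
z = (x̄−μ₀)/SE = (20.85−23)/2.6833 = -0.8013
p-value (two-sided) = 0.42298
At α=0.1: p ≥ α → fail to reject H₀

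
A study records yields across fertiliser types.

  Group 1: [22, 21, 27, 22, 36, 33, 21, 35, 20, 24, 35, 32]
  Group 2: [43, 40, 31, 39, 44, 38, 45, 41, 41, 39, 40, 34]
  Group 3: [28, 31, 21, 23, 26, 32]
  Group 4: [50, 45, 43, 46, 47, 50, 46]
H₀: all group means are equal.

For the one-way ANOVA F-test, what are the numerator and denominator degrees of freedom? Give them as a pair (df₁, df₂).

k = 4 groups, N = 37 total
df = (k−1, N−k) = (4−1, 37−4) = (3, 33)

degrees of freedom = [3, 33]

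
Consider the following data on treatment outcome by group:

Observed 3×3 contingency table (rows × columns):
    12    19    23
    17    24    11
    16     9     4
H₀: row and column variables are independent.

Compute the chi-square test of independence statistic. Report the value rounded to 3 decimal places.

Row totals [54, 52, 29], col totals [45, 52, 38], n=135
χ² = (12−18.00)²/18.00 + (19−20.80)²/20.80 + (23−15.20)²/15.20 + (17−17.33)²/17.33 + (24−20.03)²/20.03 + (11−14.64)²/14.64 + (16−9.67)²/9.67 + (9−11.17)²/11.17 + (4−8.16)²/8.16 = 14.5497
df = 4

test statistic = 14.550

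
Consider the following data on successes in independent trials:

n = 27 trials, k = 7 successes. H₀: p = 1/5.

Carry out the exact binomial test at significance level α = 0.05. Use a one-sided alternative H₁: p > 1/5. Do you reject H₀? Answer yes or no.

Exact binomial: n=27, k=7, p₀=1/5=0.2000
P(X≥7) from Σ C(n,i)·p₀^i·(1−p₀)^(n−i)
p-value (one-sided, H₁ greater) = 0.28661
At α=0.05: p ≥ α → fail to reject H₀

reject H₀: no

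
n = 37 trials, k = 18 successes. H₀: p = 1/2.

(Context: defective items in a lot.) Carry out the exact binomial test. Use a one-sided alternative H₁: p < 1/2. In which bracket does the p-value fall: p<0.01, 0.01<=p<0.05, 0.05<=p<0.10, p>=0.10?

p-value bracket: p>=0.10

Exact binomial: n=37, k=18, p₀=1/2=0.5000
P(X≤18) from Σ C(n,i)·p₀^i·(1−p₀)^(n−i)
p-value (one-sided, H₁ less) = 0.50000
→ bracket: p>=0.10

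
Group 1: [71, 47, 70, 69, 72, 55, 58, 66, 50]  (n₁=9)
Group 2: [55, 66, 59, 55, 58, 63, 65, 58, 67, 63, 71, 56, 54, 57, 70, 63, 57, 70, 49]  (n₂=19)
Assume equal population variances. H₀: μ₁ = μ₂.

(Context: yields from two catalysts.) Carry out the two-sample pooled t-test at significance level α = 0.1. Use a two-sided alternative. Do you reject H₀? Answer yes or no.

reject H₀: no

x̄₁=62.000, s₁=9.644, n₁=9
x̄₂=60.842, s₂=6.212, n₂=19
s_p² = [8·9.644² + 18·6.212²]/26 = 55.3279
SE = √(s_p²·(1/9+1/19)) = 3.0099
t = (62.000−60.842)/3.0099 = 0.3847
df = 26
p-value (two-sided) = 0.70359
At α=0.1: p ≥ α → fail to reject H₀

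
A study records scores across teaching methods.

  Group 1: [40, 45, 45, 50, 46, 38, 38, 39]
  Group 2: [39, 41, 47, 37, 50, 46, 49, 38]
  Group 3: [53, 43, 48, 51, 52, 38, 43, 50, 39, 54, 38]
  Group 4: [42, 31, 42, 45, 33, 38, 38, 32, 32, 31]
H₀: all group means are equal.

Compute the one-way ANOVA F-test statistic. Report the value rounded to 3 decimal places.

Group means [42.62, 43.38, 46.27, 36.40], grand mean 42.189
SSB = Σnᵢ(x̄ᵢ−x̄)² = 531.344; SSW = ΣΣ(x−x̄ᵢ)² = 968.332
MSB = 531.344/3 = 177.1146; MSW = 968.332/33 = 29.3434
F = MSB/MSW = 6.0359
df = (3, 33)

test statistic = 6.036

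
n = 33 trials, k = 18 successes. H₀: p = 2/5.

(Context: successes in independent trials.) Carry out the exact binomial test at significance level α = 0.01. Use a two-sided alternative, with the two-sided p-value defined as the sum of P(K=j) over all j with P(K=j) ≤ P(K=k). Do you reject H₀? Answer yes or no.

Exact binomial: n=33, k=18, p₀=2/5=0.4000
P(X=j) = C(n,j)·p₀^j·(1−p₀)^(n−j); p = Σ P(X=j) over j with P(X=j) ≤ P(X=18)
p-value (two-sided) = 0.10897
At α=0.01: p ≥ α → fail to reject H₀

reject H₀: no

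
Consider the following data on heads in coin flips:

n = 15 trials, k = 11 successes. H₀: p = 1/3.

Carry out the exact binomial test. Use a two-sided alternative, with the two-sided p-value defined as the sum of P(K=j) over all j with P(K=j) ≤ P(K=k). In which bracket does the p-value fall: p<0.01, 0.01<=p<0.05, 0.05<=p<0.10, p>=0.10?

p-value bracket: p<0.01

Exact binomial: n=15, k=11, p₀=1/3=0.3333
P(X=j) = C(n,j)·p₀^j·(1−p₀)^(n−j); p = Σ P(X=j) over j with P(X=j) ≤ P(X=11)
p-value (two-sided) = 0.00181
→ bracket: p<0.01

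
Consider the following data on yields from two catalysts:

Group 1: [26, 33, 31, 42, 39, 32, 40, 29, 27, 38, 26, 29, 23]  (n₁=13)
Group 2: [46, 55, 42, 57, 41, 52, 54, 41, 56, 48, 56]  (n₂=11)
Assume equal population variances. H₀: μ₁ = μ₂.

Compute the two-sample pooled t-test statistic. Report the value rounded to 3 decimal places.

x̄₁=31.923, s₁=6.103, n₁=13
x̄₂=49.818, s₂=6.416, n₂=11
s_p² = [12·6.103² + 10·6.416²]/22 = 39.0254
SE = √(s_p²·(1/13+1/11)) = 2.5592
t = (31.923−49.818)/2.5592 = -6.9923
df = 22

test statistic = -6.992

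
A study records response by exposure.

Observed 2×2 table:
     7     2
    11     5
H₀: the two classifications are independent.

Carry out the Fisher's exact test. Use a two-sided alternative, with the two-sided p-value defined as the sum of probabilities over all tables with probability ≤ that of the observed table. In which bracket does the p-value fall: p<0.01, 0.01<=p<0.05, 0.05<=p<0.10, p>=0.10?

Margins: r₁=9, r₂=16, c₁=18, c₂=7, n=25
p_obs = C(9,7)·C(16,11)/C(25,18); sum pmf over tables with pmf ≤ p_obs
p-value (two-sided) = 1.00000
→ bracket: p>=0.10

p-value bracket: p>=0.10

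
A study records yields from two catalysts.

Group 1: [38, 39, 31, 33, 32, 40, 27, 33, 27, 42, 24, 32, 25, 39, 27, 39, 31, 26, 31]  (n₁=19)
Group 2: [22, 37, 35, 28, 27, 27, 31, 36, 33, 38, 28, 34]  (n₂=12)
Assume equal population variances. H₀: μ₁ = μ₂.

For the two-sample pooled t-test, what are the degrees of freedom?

degrees of freedom = 29

df = n₁ + n₂ − 2 = 19 + 12 − 2 = 29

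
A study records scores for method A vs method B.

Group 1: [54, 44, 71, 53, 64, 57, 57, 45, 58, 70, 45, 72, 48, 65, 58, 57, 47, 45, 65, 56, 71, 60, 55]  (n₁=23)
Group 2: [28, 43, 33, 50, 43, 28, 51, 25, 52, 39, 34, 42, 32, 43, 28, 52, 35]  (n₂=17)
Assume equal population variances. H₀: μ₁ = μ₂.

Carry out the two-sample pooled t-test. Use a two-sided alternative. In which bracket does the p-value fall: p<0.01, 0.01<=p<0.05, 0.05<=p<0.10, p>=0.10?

p-value bracket: p<0.01

x̄₁=57.261, s₁=9.006, n₁=23
x̄₂=38.706, s₂=9.164, n₂=17
s_p² = [22·9.006² + 16·9.164²]/38 = 82.3148
SE = √(s_p²·(1/23+1/17)) = 2.9019
t = (57.261−38.706)/2.9019 = 6.3941
df = 38
p-value (two-sided) = 0.00000
→ bracket: p<0.01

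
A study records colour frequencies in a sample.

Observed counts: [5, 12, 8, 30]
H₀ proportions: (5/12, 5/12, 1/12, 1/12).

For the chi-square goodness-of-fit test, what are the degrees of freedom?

degrees of freedom = 3

df = k − 1 = 4 − 1 = 3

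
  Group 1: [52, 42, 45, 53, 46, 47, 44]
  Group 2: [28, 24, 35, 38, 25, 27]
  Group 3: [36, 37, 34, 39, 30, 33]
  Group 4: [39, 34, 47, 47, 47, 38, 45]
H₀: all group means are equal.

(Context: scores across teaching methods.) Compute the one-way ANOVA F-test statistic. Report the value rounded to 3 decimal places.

Group means [47.00, 29.50, 34.83, 42.43], grand mean 38.923
SSB = Σnᵢ(x̄ᵢ−x̄)² = 1175.799; SSW = ΣΣ(x−x̄ᵢ)² = 484.048
MSB = 1175.799/3 = 391.9328; MSW = 484.048/22 = 22.0022
F = MSB/MSW = 17.8134
df = (3, 22)

test statistic = 17.813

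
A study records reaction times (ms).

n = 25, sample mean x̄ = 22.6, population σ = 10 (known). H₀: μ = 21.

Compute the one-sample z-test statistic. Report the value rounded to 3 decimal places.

test statistic = 0.800

SE = σ/√n = 10/√25 = 2.0000
z = (x̄−μ₀)/SE = (22.6−21)/2.0000 = 0.8000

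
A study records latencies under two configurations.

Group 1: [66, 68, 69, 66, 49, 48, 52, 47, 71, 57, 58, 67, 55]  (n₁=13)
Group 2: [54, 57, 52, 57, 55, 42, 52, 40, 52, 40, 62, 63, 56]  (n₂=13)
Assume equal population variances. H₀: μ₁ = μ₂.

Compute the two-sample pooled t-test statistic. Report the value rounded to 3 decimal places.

x̄₁=59.462, s₁=8.752, n₁=13
x̄₂=52.462, s₂=7.557, n₂=13
s_p² = [12·8.752² + 12·7.557²]/24 = 66.8526
SE = √(s_p²·(1/13+1/13)) = 3.2070
t = (59.462−52.462)/3.2070 = 2.1827
df = 24

test statistic = 2.183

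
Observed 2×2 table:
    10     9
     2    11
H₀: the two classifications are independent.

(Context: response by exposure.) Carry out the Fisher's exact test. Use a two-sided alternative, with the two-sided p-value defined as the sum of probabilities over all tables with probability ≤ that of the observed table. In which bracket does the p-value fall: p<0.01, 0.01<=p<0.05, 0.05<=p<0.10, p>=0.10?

Margins: r₁=19, r₂=13, c₁=12, c₂=20, n=32
p_obs = C(19,10)·C(13,2)/C(32,12); sum pmf over tables with pmf ≤ p_obs
p-value (two-sided) = 0.06187
→ bracket: 0.05<=p<0.10

p-value bracket: 0.05<=p<0.10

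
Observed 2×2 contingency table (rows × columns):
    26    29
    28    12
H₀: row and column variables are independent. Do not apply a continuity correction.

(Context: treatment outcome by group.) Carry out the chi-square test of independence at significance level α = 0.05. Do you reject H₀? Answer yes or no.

Row totals [55, 40], col totals [54, 41], n=95
χ² = (26−31.26)²/31.26 + (29−23.74)²/23.74 + (28−22.74)²/22.74 + (12−17.26)²/17.26 = 4.8760
df = 1
p-value (upper-tail) = 0.02723
At α=0.05: p < α → reject H₀

reject H₀: yes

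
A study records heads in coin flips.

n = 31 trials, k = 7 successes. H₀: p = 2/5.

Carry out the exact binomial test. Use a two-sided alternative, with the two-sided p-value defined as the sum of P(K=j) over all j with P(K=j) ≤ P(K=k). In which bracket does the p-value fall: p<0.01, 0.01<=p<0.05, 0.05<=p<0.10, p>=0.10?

Exact binomial: n=31, k=7, p₀=2/5=0.4000
P(X=j) = C(n,j)·p₀^j·(1−p₀)^(n−j); p = Σ P(X=j) over j with P(X=j) ≤ P(X=7)
p-value (two-sided) = 0.06498
→ bracket: 0.05<=p<0.10

p-value bracket: 0.05<=p<0.10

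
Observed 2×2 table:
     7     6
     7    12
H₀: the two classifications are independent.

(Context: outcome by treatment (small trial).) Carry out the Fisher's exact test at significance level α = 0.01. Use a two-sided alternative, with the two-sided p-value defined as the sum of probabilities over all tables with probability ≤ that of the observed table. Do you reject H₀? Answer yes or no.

Margins: r₁=13, r₂=19, c₁=14, c₂=18, n=32
p_obs = C(13,7)·C(19,7)/C(32,14); sum pmf over tables with pmf ≤ p_obs
p-value (two-sided) = 0.47270
At α=0.01: p ≥ α → fail to reject H₀

reject H₀: no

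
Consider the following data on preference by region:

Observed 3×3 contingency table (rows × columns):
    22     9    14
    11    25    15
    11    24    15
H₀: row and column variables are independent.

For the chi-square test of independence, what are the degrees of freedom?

df = (r−1)(c−1) = (3−1)·(3−1) = 4

degrees of freedom = 4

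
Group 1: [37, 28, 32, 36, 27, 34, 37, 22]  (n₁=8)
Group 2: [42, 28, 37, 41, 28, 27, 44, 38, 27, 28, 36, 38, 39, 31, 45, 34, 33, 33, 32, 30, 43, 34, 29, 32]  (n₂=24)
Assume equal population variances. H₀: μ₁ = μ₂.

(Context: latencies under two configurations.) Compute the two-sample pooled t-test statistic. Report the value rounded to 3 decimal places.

x̄₁=31.625, s₁=5.476, n₁=8
x̄₂=34.542, s₂=5.687, n₂=24
s_p² = [7·5.476² + 23·5.687²]/30 = 31.7944
SE = √(s_p²·(1/8+1/24)) = 2.3020
t = (31.625−34.542)/2.3020 = -1.2670
df = 30

test statistic = -1.267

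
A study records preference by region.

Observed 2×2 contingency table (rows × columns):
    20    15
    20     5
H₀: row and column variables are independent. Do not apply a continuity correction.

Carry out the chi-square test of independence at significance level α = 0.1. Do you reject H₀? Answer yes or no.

reject H₀: yes

Row totals [35, 25], col totals [40, 20], n=60
χ² = (20−23.33)²/23.33 + (15−11.67)²/11.67 + (20−16.67)²/16.67 + (5−8.33)²/8.33 = 3.4286
df = 1
p-value (upper-tail) = 0.06408
At α=0.1: p < α → reject H₀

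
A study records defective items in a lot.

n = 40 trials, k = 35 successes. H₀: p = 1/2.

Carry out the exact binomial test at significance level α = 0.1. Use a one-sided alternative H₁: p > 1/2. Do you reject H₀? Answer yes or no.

reject H₀: yes

Exact binomial: n=40, k=35, p₀=1/2=0.5000
P(X≥35) from Σ C(n,i)·p₀^i·(1−p₀)^(n−i)
p-value (one-sided, H₁ greater) = 0.00000
At α=0.1: p < α → reject H₀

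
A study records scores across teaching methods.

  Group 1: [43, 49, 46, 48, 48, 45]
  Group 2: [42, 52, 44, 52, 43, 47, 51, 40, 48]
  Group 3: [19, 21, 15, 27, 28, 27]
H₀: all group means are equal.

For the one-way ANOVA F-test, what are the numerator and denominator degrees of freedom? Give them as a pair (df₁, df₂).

degrees of freedom = [2, 18]

k = 3 groups, N = 21 total
df = (k−1, N−k) = (3−1, 21−3) = (2, 18)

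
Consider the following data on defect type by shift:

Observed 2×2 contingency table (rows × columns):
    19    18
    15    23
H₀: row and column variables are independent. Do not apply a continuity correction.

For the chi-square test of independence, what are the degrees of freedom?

df = (r−1)(c−1) = (2−1)·(2−1) = 1

degrees of freedom = 1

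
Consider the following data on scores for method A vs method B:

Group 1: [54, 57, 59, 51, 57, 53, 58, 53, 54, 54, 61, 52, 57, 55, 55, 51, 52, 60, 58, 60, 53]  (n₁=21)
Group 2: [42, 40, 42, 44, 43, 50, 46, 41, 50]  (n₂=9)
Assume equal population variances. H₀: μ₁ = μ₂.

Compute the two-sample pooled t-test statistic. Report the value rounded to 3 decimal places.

test statistic = 8.555

x̄₁=55.429, s₁=3.108, n₁=21
x̄₂=44.222, s₂=3.701, n₂=9
s_p² = [20·3.108² + 8·3.701²]/28 = 10.8107
SE = √(s_p²·(1/21+1/9)) = 1.3100
t = (55.429−44.222)/1.3100 = 8.5548
df = 28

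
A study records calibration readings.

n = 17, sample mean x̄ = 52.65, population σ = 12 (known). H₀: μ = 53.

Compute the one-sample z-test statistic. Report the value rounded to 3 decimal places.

test statistic = -0.120

SE = σ/√n = 12/√17 = 2.9104
z = (x̄−μ₀)/SE = (52.65−53)/2.9104 = -0.1203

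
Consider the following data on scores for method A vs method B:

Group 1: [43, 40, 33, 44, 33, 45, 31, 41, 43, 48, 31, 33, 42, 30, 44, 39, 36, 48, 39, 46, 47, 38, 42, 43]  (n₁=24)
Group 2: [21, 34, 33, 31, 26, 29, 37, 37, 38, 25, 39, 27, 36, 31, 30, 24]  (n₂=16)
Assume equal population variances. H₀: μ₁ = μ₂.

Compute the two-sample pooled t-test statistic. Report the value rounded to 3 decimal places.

x̄₁=39.958, s₁=5.661, n₁=24
x̄₂=31.125, s₂=5.500, n₂=16
s_p² = [23·5.661² + 15·5.500²]/38 = 31.3344
SE = √(s_p²·(1/24+1/16)) = 1.8067
t = (39.958−31.125)/1.8067 = 4.8893
df = 38

test statistic = 4.889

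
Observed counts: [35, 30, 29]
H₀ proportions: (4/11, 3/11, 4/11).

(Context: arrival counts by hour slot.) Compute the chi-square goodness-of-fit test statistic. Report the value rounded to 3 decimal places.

test statistic = 1.548

n = 94; E_i = n·p_i = [34.18, 25.64, 34.18]
χ² = (35−34.18)²/34.18 + (30−25.64)²/25.64 + (29−34.18)²/34.18 = 1.5479
df = 2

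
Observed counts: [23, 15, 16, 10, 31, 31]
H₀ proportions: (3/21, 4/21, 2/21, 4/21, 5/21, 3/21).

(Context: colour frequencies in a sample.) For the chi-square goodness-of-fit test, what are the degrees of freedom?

df = k − 1 = 6 − 1 = 5

degrees of freedom = 5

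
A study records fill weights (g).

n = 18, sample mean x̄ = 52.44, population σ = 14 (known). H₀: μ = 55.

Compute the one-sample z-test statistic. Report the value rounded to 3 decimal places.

test statistic = -0.776

SE = σ/√n = 14/√18 = 3.2998
z = (x̄−μ₀)/SE = (52.44−55)/3.2998 = -0.7758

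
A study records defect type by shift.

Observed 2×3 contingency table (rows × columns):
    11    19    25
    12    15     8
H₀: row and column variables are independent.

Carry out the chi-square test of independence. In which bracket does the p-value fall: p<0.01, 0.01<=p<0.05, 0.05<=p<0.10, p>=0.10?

p-value bracket: 0.05<=p<0.10

Row totals [55, 35], col totals [23, 34, 33], n=90
χ² = (11−14.06)²/14.06 + (19−20.78)²/20.78 + (25−20.17)²/20.17 + (12−8.94)²/8.94 + (15−13.22)²/13.22 + (8−12.83)²/12.83 = 5.0780
df = 2
p-value (upper-tail) = 0.07895
→ bracket: 0.05<=p<0.10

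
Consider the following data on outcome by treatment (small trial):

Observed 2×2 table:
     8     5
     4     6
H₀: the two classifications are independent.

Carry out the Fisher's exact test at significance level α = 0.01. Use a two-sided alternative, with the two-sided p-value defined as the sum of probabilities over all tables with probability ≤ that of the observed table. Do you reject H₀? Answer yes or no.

reject H₀: no

Margins: r₁=13, r₂=10, c₁=12, c₂=11, n=23
p_obs = C(13,8)·C(10,4)/C(23,12); sum pmf over tables with pmf ≤ p_obs
p-value (two-sided) = 0.41365
At α=0.01: p ≥ α → fail to reject H₀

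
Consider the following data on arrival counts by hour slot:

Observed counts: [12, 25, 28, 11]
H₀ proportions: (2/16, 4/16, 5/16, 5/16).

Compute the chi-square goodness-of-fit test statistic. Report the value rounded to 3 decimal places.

test statistic = 10.158

n = 76; E_i = n·p_i = [9.50, 19.00, 23.75, 23.75]
χ² = (12−9.50)²/9.50 + (25−19.00)²/19.00 + (28−23.75)²/23.75 + (11−23.75)²/23.75 = 10.1579
df = 3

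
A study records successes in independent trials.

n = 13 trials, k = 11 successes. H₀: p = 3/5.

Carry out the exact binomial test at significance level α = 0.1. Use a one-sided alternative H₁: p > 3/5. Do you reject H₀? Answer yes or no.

Exact binomial: n=13, k=11, p₀=3/5=0.6000
P(X≥11) from Σ C(n,i)·p₀^i·(1−p₀)^(n−i)
p-value (one-sided, H₁ greater) = 0.05790
At α=0.1: p < α → reject H₀

reject H₀: yes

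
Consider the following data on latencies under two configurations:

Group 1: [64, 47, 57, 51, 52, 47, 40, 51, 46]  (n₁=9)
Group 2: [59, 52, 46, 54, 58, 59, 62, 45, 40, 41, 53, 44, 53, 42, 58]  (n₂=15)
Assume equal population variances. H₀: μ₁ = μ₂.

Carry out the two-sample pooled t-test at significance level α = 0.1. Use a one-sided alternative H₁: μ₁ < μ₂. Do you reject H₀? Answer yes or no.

x̄₁=50.556, s₁=6.912, n₁=9
x̄₂=51.067, s₂=7.450, n₂=15
s_p² = [8·6.912² + 14·7.450²]/22 = 52.6889
SE = √(s_p²·(1/9+1/15)) = 3.0605
t = (50.556−51.067)/3.0605 = -0.1670
df = 22
p-value (one-sided, H₁ less) = 0.43445
At α=0.1: p ≥ α → fail to reject H₀

reject H₀: no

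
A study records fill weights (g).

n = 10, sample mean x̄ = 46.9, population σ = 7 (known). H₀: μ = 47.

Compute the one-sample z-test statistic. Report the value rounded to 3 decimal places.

SE = σ/√n = 7/√10 = 2.2136
z = (x̄−μ₀)/SE = (46.9−47)/2.2136 = -0.0452

test statistic = -0.045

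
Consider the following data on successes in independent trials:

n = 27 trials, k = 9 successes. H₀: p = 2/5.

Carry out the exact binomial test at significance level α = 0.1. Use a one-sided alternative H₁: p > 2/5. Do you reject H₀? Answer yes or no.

reject H₀: no

Exact binomial: n=27, k=9, p₀=2/5=0.4000
P(X≥9) from Σ C(n,i)·p₀^i·(1−p₀)^(n−i)
p-value (one-sided, H₁ greater) = 0.81605
At α=0.1: p ≥ α → fail to reject H₀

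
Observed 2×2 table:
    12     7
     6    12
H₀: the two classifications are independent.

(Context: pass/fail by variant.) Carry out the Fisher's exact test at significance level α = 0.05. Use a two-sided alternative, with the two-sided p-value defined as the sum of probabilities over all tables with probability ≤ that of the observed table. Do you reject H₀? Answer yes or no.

reject H₀: no

Margins: r₁=19, r₂=18, c₁=18, c₂=19, n=37
p_obs = C(19,12)·C(18,6)/C(37,18); sum pmf over tables with pmf ≤ p_obs
p-value (two-sided) = 0.10314
At α=0.05: p ≥ α → fail to reject H₀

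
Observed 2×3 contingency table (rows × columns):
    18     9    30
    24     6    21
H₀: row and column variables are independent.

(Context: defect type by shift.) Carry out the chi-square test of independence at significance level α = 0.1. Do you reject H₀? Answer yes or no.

reject H₀: no

Row totals [57, 51], col totals [42, 15, 51], n=108
χ² = (18−22.17)²/22.17 + (9−7.92)²/7.92 + (30−26.92)²/26.92 + (24−19.83)²/19.83 + (6−7.08)²/7.08 + (21−24.08)²/24.08 = 2.7204
df = 2
p-value (upper-tail) = 0.25660
At α=0.1: p ≥ α → fail to reject H₀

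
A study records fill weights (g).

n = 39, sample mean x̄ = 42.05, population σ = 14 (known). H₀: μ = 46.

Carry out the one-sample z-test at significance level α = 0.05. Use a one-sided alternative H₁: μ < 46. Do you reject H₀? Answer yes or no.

reject H₀: yes

SE = σ/√n = 14/√39 = 2.2418
z = (x̄−μ₀)/SE = (42.05−46)/2.2418 = -1.7620
p-value (one-sided, H₁ less) = 0.03904
At α=0.05: p < α → reject H₀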